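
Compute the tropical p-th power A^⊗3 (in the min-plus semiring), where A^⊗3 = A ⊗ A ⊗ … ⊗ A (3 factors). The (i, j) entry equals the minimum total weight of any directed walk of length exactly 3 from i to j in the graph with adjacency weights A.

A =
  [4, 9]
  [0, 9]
A^⊗3 =
  [12, 17]
  [8, 13]

Each entry (A^⊗3)_ij equals the minimum over all length-3 walks i = v_0 → v_1 → … → v_3 = j of Σ_t A[v_t][v_{t+1}]. For example, for (i, j) = (0, 1) we minimise over 4 possible intermediate vertex sequences; the minimum is 17, attained along the walk 0 → 0 → 0 → 1.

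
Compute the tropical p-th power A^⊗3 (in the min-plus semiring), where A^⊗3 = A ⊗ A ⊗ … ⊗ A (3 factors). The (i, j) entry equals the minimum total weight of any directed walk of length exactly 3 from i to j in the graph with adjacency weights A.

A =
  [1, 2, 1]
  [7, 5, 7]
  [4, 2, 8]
A^⊗3 =
  [3, 4, 3]
  [9, 10, 9]
  [6, 7, 6]

Each entry (A^⊗3)_ij equals the minimum over all length-3 walks i = v_0 → v_1 → … → v_3 = j of Σ_t A[v_t][v_{t+1}]. For example, for (i, j) = (0, 2) we minimise over 9 possible intermediate vertex sequences; the minimum is 3, attained along the walk 0 → 0 → 0 → 2.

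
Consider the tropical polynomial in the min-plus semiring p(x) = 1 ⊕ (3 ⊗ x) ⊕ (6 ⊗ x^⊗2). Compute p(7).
p(7) = 1

A tropical monomial a ⊗ x^⊗i evaluates to a + i · x. Evaluating each term at x = 7:
  Term 0 contributes 1 + 0 · 7 = 1
  Term 1 contributes 3 + 1 · 7 = 10
  Term 2 contributes 6 + 2 · 7 = 20
p(7) = ⊕ of these = min[1, 10, 20] = 1.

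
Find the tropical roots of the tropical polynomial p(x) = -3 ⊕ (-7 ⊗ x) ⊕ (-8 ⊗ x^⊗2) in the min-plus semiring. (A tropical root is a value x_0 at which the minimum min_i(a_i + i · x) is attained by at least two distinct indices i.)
Roots: {1, 4}

Each tropical root is a break point of the lower envelope of the lines y = a_i + i · x (there are 3 lines, with slopes 0, 1, ..., 2). Only the lines that attain the minimum somewhere contribute to roots; other lines are dominated. Here the surviving (envelope) indices are i = 2, i = 1, i = 0.
Intersections between consecutive envelope lines give the roots: for adjacent envelope indices i < j the intersection is x = (a_i − a_j) / (j − i). Reading off the sorted break points: {1, 4}.
Verification: at each break x_0, at least two indices attain the minimum of min_i(a_i + i · x_0).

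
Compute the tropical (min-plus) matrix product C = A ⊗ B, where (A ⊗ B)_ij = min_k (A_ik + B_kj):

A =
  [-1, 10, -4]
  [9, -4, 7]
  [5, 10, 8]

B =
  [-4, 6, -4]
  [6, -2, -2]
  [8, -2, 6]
A ⊗ B =
  [-5, -6, -5]
  [2, -6, -6]
  [1, 6, 1]

Apply the min-plus product entry-by-entry:
  C[0][0] = min over k of (A[0][0] + B[0][0] = -1 + -4 = -5, A[0][1] + B[1][0] = 10 + 6 = 16, A[0][2] + B[2][0] = -4 + 8 = 4) = -5 (attained at k = 0)
  C[0][1] = min over k of (A[0][0] + B[0][1] = -1 + 6 = 5, A[0][1] + B[1][1] = 10 + -2 = 8, A[0][2] + B[2][1] = -4 + -2 = -6) = -6 (attained at k = 2)
  C[0][2] = min over k of (A[0][0] + B[0][2] = -1 + -4 = -5, A[0][1] + B[1][2] = 10 + -2 = 8, A[0][2] + B[2][2] = -4 + 6 = 2) = -5 (attained at k = 0)
  C[1][0] = min over k of (A[1][0] + B[0][0] = 9 + -4 = 5, A[1][1] + B[1][0] = -4 + 6 = 2, A[1][2] + B[2][0] = 7 + 8 = 15) = 2 (attained at k = 1)
  C[1][1] = min over k of (A[1][0] + B[0][1] = 9 + 6 = 15, A[1][1] + B[1][1] = -4 + -2 = -6, A[1][2] + B[2][1] = 7 + -2 = 5) = -6 (attained at k = 1)
  C[1][2] = min over k of (A[1][0] + B[0][2] = 9 + -4 = 5, A[1][1] + B[1][2] = -4 + -2 = -6, A[1][2] + B[2][2] = 7 + 6 = 13) = -6 (attained at k = 1)
  C[2][0] = min over k of (A[2][0] + B[0][0] = 5 + -4 = 1, A[2][1] + B[1][0] = 10 + 6 = 16, A[2][2] + B[2][0] = 8 + 8 = 16) = 1 (attained at k = 0)
  C[2][1] = min over k of (A[2][0] + B[0][1] = 5 + 6 = 11, A[2][1] + B[1][1] = 10 + -2 = 8, A[2][2] + B[2][1] = 8 + -2 = 6) = 6 (attained at k = 2)
  C[2][2] = min over k of (A[2][0] + B[0][2] = 5 + -4 = 1, A[2][1] + B[1][2] = 10 + -2 = 8, A[2][2] + B[2][2] = 8 + 6 = 14) = 1 (attained at k = 0)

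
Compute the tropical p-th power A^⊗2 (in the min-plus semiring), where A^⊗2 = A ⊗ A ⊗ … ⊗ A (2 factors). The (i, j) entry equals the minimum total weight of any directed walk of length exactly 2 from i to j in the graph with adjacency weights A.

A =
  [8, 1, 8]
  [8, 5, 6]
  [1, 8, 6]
A^⊗2 =
  [9, 6, 7]
  [7, 9, 11]
  [7, 2, 9]

Each entry (A^⊗2)_ij equals the minimum over all length-2 walks i = v_0 → v_1 → … → v_2 = j of Σ_t A[v_t][v_{t+1}]. For example, for (i, j) = (0, 2) we minimise over 3 possible intermediate vertex sequences; the minimum is 7, attained along the walk 0 → 1 → 2.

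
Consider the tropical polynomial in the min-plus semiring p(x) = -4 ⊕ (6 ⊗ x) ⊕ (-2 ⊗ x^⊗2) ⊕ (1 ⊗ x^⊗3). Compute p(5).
p(5) = -4

A tropical monomial a ⊗ x^⊗i evaluates to a + i · x. Evaluating each term at x = 5:
  Term 0 contributes -4 + 0 · 5 = -4
  Term 1 contributes 6 + 1 · 5 = 11
  Term 2 contributes -2 + 2 · 5 = 8
  Term 3 contributes 1 + 3 · 5 = 16
p(5) = ⊕ of these = min[-4, 11, 8, 16] = -4.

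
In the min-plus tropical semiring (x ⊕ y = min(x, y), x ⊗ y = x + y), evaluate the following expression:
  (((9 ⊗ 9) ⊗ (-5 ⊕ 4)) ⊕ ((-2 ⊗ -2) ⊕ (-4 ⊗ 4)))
(((9 ⊗ 9) ⊗ (-5 ⊕ 4)) ⊕ ((-2 ⊗ -2) ⊕ (-4 ⊗ 4))) = -4

Expand innermost to outermost. Recall ⊕ takes the minimum of its arguments and ⊗ takes their sum. Working out the expression (((9 ⊗ 9) ⊗ (-5 ⊕ 4)) ⊕ ((-2 ⊗ -2) ⊕ (-4 ⊗ 4))) gives -4.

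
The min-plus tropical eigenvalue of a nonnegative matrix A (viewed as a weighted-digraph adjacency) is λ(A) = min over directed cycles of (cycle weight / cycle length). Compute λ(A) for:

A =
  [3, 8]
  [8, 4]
λ(A) = 3

Enumerate directed cycles and compute their means (weight / length). Sample:
  cycle 0 → 0: weight = 3, length = 1, mean = 3/1 ≈ 3.000
  cycle 1 → 1: weight = 4, length = 1, mean = 4/1 ≈ 4.000
  cycle 0 → 1 → 0: weight = 16, length = 2, mean = 16/2 ≈ 8.000
  cycle 1 → 0 → 1: weight = 16, length = 2, mean = 16/2 ≈ 8.000
Minimum mean = 3.000, attained e.g. along the cycle 0 → 0 with weight 3 and length 1. So λ(A) = 3/1 = 3.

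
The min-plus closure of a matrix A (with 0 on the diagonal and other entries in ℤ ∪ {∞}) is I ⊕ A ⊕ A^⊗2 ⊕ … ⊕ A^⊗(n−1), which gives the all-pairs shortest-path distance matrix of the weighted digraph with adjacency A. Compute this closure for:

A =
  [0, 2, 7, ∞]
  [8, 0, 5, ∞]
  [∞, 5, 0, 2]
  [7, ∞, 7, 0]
Closure =
  [0, 2, 7, 9]
  [8, 0, 5, 7]
  [9, 5, 0, 2]
  [7, 9, 7, 0]

This is the Floyd-Warshall all-pairs shortest-path computation. For each intermediate vertex k = 0, 1, …, 3, update dist[i][j] ← min(dist[i][j], dist[i][k] + dist[k][j]). The final matrix gives, for each (i, j), the minimum total weight of any directed path from i to j (possibly empty when i = j).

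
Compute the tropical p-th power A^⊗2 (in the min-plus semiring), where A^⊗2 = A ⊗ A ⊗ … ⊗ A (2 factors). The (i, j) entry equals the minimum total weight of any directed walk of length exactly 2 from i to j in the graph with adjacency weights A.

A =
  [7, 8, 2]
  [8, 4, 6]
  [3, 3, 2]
A^⊗2 =
  [5, 5, 4]
  [9, 8, 8]
  [5, 5, 4]

Each entry (A^⊗2)_ij equals the minimum over all length-2 walks i = v_0 → v_1 → … → v_2 = j of Σ_t A[v_t][v_{t+1}]. For example, for (i, j) = (0, 2) we minimise over 3 possible intermediate vertex sequences; the minimum is 4, attained along the walk 0 → 2 → 2.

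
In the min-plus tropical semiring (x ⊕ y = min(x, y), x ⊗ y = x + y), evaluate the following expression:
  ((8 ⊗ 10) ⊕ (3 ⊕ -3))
((8 ⊗ 10) ⊕ (3 ⊕ -3)) = -3

Expand innermost to outermost. Recall ⊕ takes the minimum of its arguments and ⊗ takes their sum. Working out the expression ((8 ⊗ 10) ⊕ (3 ⊕ -3)) gives -3.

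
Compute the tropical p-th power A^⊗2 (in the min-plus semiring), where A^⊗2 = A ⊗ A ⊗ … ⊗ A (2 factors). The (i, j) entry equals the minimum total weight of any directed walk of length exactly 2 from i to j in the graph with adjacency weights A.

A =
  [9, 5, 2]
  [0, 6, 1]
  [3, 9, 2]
A^⊗2 =
  [5, 11, 4]
  [4, 5, 2]
  [5, 8, 4]

Each entry (A^⊗2)_ij equals the minimum over all length-2 walks i = v_0 → v_1 → … → v_2 = j of Σ_t A[v_t][v_{t+1}]. For example, for (i, j) = (0, 2) we minimise over 3 possible intermediate vertex sequences; the minimum is 4, attained along the walk 0 → 2 → 2.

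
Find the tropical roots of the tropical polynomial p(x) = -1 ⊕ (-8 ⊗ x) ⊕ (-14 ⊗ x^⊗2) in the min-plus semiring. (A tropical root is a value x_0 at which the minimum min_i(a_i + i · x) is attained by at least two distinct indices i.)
Roots: {6, 7}

Each tropical root is a break point of the lower envelope of the lines y = a_i + i · x (there are 3 lines, with slopes 0, 1, ..., 2). Only the lines that attain the minimum somewhere contribute to roots; other lines are dominated. Here the surviving (envelope) indices are i = 2, i = 1, i = 0.
Intersections between consecutive envelope lines give the roots: for adjacent envelope indices i < j the intersection is x = (a_i − a_j) / (j − i). Reading off the sorted break points: {6, 7}.
Verification: at each break x_0, at least two indices attain the minimum of min_i(a_i + i · x_0).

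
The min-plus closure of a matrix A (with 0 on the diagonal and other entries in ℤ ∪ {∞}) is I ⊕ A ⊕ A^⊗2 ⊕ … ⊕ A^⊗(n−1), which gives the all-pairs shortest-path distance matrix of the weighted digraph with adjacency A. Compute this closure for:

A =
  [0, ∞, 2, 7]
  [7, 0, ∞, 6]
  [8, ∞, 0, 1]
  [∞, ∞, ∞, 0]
Closure =
  [0, ∞, 2, 3]
  [7, 0, 9, 6]
  [8, ∞, 0, 1]
  [∞, ∞, ∞, 0]

This is the Floyd-Warshall all-pairs shortest-path computation. For each intermediate vertex k = 0, 1, …, 3, update dist[i][j] ← min(dist[i][j], dist[i][k] + dist[k][j]). The final matrix gives, for each (i, j), the minimum total weight of any directed path from i to j (possibly empty when i = j).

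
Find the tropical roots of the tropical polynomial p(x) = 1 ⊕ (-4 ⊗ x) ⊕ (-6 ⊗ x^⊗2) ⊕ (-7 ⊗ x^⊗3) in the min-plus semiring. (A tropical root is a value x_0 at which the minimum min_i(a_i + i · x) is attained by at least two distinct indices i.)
Roots: {1, 2, 5}

Each tropical root is a break point of the lower envelope of the lines y = a_i + i · x (there are 4 lines, with slopes 0, 1, ..., 3). Only the lines that attain the minimum somewhere contribute to roots; other lines are dominated. Here the surviving (envelope) indices are i = 3, i = 2, i = 1, i = 0.
Intersections between consecutive envelope lines give the roots: for adjacent envelope indices i < j the intersection is x = (a_i − a_j) / (j − i). Reading off the sorted break points: {1, 2, 5}.
Verification: at each break x_0, at least two indices attain the minimum of min_i(a_i + i · x_0).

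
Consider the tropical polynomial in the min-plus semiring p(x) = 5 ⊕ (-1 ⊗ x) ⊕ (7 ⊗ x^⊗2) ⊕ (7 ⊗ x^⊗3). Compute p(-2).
p(-2) = -3

A tropical monomial a ⊗ x^⊗i evaluates to a + i · x. Evaluating each term at x = -2:
  Term 0 contributes 5 + 0 · -2 = 5
  Term 1 contributes -1 + 1 · -2 = -3
  Term 2 contributes 7 + 2 · -2 = 3
  Term 3 contributes 7 + 3 · -2 = 1
p(-2) = ⊕ of these = min[5, -3, 3, 1] = -3.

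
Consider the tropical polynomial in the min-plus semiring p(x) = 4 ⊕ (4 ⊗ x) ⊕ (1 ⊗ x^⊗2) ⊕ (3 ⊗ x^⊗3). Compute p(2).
p(2) = 4

A tropical monomial a ⊗ x^⊗i evaluates to a + i · x. Evaluating each term at x = 2:
  Term 0 contributes 4 + 0 · 2 = 4
  Term 1 contributes 4 + 1 · 2 = 6
  Term 2 contributes 1 + 2 · 2 = 5
  Term 3 contributes 3 + 3 · 2 = 9
p(2) = ⊕ of these = min[4, 6, 5, 9] = 4.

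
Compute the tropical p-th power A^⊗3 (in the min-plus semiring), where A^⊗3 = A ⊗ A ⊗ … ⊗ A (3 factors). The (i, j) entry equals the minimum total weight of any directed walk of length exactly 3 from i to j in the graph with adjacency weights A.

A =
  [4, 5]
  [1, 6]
A^⊗3 =
  [10, 11]
  [7, 10]

Each entry (A^⊗3)_ij equals the minimum over all length-3 walks i = v_0 → v_1 → … → v_3 = j of Σ_t A[v_t][v_{t+1}]. For example, for (i, j) = (0, 1) we minimise over 4 possible intermediate vertex sequences; the minimum is 11, attained along the walk 0 → 1 → 0 → 1.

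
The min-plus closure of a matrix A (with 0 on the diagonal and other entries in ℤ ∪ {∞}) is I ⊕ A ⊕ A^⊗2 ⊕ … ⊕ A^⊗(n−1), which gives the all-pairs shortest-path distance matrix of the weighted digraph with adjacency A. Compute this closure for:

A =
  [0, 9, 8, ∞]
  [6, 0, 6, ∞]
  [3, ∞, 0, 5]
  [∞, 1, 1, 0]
Closure =
  [0, 9, 8, 13]
  [6, 0, 6, 11]
  [3, 6, 0, 5]
  [4, 1, 1, 0]

This is the Floyd-Warshall all-pairs shortest-path computation. For each intermediate vertex k = 0, 1, …, 3, update dist[i][j] ← min(dist[i][j], dist[i][k] + dist[k][j]). The final matrix gives, for each (i, j), the minimum total weight of any directed path from i to j (possibly empty when i = j).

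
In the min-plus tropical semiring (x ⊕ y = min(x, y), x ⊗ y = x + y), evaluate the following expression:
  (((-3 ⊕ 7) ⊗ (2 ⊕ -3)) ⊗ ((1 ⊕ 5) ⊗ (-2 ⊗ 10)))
(((-3 ⊕ 7) ⊗ (2 ⊕ -3)) ⊗ ((1 ⊕ 5) ⊗ (-2 ⊗ 10))) = 3

Expand innermost to outermost. Recall ⊕ takes the minimum of its arguments and ⊗ takes their sum. Working out the expression (((-3 ⊕ 7) ⊗ (2 ⊕ -3)) ⊗ ((1 ⊕ 5) ⊗ (-2 ⊗ 10))) gives 3.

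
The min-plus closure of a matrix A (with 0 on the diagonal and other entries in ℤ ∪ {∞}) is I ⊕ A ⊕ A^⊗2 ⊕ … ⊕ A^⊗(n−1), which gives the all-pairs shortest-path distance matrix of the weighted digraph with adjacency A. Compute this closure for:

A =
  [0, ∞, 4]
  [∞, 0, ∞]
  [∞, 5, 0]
Closure =
  [0, 9, 4]
  [∞, 0, ∞]
  [∞, 5, 0]

This is the Floyd-Warshall all-pairs shortest-path computation. For each intermediate vertex k = 0, 1, …, 2, update dist[i][j] ← min(dist[i][j], dist[i][k] + dist[k][j]). The final matrix gives, for each (i, j), the minimum total weight of any directed path from i to j (possibly empty when i = j).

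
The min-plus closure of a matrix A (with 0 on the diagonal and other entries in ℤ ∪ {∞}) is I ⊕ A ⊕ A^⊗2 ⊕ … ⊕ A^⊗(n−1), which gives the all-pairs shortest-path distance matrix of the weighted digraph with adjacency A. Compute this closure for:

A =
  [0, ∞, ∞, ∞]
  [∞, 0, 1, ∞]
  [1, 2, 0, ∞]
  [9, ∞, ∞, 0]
Closure =
  [0, ∞, ∞, ∞]
  [2, 0, 1, ∞]
  [1, 2, 0, ∞]
  [9, ∞, ∞, 0]

This is the Floyd-Warshall all-pairs shortest-path computation. For each intermediate vertex k = 0, 1, …, 3, update dist[i][j] ← min(dist[i][j], dist[i][k] + dist[k][j]). The final matrix gives, for each (i, j), the minimum total weight of any directed path from i to j (possibly empty when i = j).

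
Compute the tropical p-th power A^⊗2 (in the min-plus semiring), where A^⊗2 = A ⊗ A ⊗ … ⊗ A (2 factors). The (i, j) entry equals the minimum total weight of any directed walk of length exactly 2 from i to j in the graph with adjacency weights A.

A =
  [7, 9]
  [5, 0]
A^⊗2 =
  [14, 9]
  [5, 0]

Each entry (A^⊗2)_ij equals the minimum over all length-2 walks i = v_0 → v_1 → … → v_2 = j of Σ_t A[v_t][v_{t+1}]. For example, for (i, j) = (0, 1) we minimise over 2 possible intermediate vertex sequences; the minimum is 9, attained along the walk 0 → 1 → 1.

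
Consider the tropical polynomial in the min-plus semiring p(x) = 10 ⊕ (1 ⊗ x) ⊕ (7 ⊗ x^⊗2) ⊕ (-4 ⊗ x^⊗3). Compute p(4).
p(4) = 5

A tropical monomial a ⊗ x^⊗i evaluates to a + i · x. Evaluating each term at x = 4:
  Term 0 contributes 10 + 0 · 4 = 10
  Term 1 contributes 1 + 1 · 4 = 5
  Term 2 contributes 7 + 2 · 4 = 15
  Term 3 contributes -4 + 3 · 4 = 8
p(4) = ⊕ of these = min[10, 5, 15, 8] = 5.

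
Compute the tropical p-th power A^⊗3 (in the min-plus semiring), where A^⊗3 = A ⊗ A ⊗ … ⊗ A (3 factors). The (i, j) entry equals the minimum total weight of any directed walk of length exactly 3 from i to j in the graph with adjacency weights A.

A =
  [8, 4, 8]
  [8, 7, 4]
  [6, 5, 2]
A^⊗3 =
  [14, 13, 10]
  [12, 11, 8]
  [10, 9, 6]

Each entry (A^⊗3)_ij equals the minimum over all length-3 walks i = v_0 → v_1 → … → v_3 = j of Σ_t A[v_t][v_{t+1}]. For example, for (i, j) = (0, 2) we minimise over 9 possible intermediate vertex sequences; the minimum is 10, attained along the walk 0 → 1 → 2 → 2.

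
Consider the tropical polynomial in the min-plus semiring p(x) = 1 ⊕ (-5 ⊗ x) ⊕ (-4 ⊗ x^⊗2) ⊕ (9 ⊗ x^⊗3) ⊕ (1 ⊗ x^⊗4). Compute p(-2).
p(-2) = -8

A tropical monomial a ⊗ x^⊗i evaluates to a + i · x. Evaluating each term at x = -2:
  Term 0 contributes 1 + 0 · -2 = 1
  Term 1 contributes -5 + 1 · -2 = -7
  Term 2 contributes -4 + 2 · -2 = -8
  Term 3 contributes 9 + 3 · -2 = 3
  Term 4 contributes 1 + 4 · -2 = -7
p(-2) = ⊕ of these = min[1, -7, -8, 3, -7] = -8.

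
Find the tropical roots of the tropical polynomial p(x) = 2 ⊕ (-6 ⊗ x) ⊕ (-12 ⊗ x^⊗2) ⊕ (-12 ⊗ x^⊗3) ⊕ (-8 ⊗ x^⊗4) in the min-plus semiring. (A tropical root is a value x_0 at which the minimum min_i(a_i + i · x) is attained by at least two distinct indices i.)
Roots: {-4, 0, 6, 8}

Each tropical root is a break point of the lower envelope of the lines y = a_i + i · x (there are 5 lines, with slopes 0, 1, ..., 4). Only the lines that attain the minimum somewhere contribute to roots; other lines are dominated. Here the surviving (envelope) indices are i = 4, i = 3, i = 2, i = 1, i = 0.
Intersections between consecutive envelope lines give the roots: for adjacent envelope indices i < j the intersection is x = (a_i − a_j) / (j − i). Reading off the sorted break points: {-4, 0, 6, 8}.
Verification: at each break x_0, at least two indices attain the minimum of min_i(a_i + i · x_0).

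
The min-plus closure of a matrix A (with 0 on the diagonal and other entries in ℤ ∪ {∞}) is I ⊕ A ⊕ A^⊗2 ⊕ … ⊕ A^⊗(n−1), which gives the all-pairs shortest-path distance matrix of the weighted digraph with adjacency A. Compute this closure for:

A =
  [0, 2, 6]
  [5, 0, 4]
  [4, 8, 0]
Closure =
  [0, 2, 6]
  [5, 0, 4]
  [4, 6, 0]

This is the Floyd-Warshall all-pairs shortest-path computation. For each intermediate vertex k = 0, 1, …, 2, update dist[i][j] ← min(dist[i][j], dist[i][k] + dist[k][j]). The final matrix gives, for each (i, j), the minimum total weight of any directed path from i to j (possibly empty when i = j).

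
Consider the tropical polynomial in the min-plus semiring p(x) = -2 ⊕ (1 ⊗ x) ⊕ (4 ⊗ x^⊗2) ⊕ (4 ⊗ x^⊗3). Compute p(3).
p(3) = -2

A tropical monomial a ⊗ x^⊗i evaluates to a + i · x. Evaluating each term at x = 3:
  Term 0 contributes -2 + 0 · 3 = -2
  Term 1 contributes 1 + 1 · 3 = 4
  Term 2 contributes 4 + 2 · 3 = 10
  Term 3 contributes 4 + 3 · 3 = 13
p(3) = ⊕ of these = min[-2, 4, 10, 13] = -2.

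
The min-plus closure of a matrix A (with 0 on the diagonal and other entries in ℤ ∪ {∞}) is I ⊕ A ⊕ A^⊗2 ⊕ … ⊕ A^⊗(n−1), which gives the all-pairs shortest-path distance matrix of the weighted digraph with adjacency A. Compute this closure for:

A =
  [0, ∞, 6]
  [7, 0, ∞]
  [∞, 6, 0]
Closure =
  [0, 12, 6]
  [7, 0, 13]
  [13, 6, 0]

This is the Floyd-Warshall all-pairs shortest-path computation. For each intermediate vertex k = 0, 1, …, 2, update dist[i][j] ← min(dist[i][j], dist[i][k] + dist[k][j]). The final matrix gives, for each (i, j), the minimum total weight of any directed path from i to j (possibly empty when i = j).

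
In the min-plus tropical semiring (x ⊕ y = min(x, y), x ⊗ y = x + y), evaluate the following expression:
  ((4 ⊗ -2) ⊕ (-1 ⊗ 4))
((4 ⊗ -2) ⊕ (-1 ⊗ 4)) = 2

Expand innermost to outermost. Recall ⊕ takes the minimum of its arguments and ⊗ takes their sum. Working out the expression ((4 ⊗ -2) ⊕ (-1 ⊗ 4)) gives 2.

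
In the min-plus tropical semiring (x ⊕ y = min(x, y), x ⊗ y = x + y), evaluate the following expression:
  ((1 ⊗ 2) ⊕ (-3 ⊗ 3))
((1 ⊗ 2) ⊕ (-3 ⊗ 3)) = 0

Expand innermost to outermost. Recall ⊕ takes the minimum of its arguments and ⊗ takes their sum. Working out the expression ((1 ⊗ 2) ⊕ (-3 ⊗ 3)) gives 0.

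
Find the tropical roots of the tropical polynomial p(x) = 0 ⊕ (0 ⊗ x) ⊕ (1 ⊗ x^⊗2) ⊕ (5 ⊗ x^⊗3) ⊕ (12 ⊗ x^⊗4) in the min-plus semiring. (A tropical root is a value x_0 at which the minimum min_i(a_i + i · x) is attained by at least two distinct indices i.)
Roots: {-7, -4, -1, 0}

Each tropical root is a break point of the lower envelope of the lines y = a_i + i · x (there are 5 lines, with slopes 0, 1, ..., 4). Only the lines that attain the minimum somewhere contribute to roots; other lines are dominated. Here the surviving (envelope) indices are i = 4, i = 3, i = 2, i = 1, i = 0.
Intersections between consecutive envelope lines give the roots: for adjacent envelope indices i < j the intersection is x = (a_i − a_j) / (j − i). Reading off the sorted break points: {-7, -4, -1, 0}.
Verification: at each break x_0, at least two indices attain the minimum of min_i(a_i + i · x_0).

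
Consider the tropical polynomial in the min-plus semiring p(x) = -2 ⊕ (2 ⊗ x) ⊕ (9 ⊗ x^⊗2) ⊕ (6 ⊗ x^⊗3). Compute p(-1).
p(-1) = -2

A tropical monomial a ⊗ x^⊗i evaluates to a + i · x. Evaluating each term at x = -1:
  Term 0 contributes -2 + 0 · -1 = -2
  Term 1 contributes 2 + 1 · -1 = 1
  Term 2 contributes 9 + 2 · -1 = 7
  Term 3 contributes 6 + 3 · -1 = 3
p(-1) = ⊕ of these = min[-2, 1, 7, 3] = -2.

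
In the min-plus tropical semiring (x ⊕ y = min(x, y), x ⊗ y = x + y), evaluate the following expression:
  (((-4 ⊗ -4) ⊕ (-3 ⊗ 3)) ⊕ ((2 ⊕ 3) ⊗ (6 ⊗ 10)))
(((-4 ⊗ -4) ⊕ (-3 ⊗ 3)) ⊕ ((2 ⊕ 3) ⊗ (6 ⊗ 10))) = -8

Expand innermost to outermost. Recall ⊕ takes the minimum of its arguments and ⊗ takes their sum. Working out the expression (((-4 ⊗ -4) ⊕ (-3 ⊗ 3)) ⊕ ((2 ⊕ 3) ⊗ (6 ⊗ 10))) gives -8.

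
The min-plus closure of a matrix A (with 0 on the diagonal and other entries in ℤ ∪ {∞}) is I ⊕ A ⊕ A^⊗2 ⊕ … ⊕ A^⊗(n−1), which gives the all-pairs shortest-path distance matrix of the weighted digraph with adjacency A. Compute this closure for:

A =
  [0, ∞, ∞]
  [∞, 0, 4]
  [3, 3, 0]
Closure =
  [0, ∞, ∞]
  [7, 0, 4]
  [3, 3, 0]

This is the Floyd-Warshall all-pairs shortest-path computation. For each intermediate vertex k = 0, 1, …, 2, update dist[i][j] ← min(dist[i][j], dist[i][k] + dist[k][j]). The final matrix gives, for each (i, j), the minimum total weight of any directed path from i to j (possibly empty when i = j).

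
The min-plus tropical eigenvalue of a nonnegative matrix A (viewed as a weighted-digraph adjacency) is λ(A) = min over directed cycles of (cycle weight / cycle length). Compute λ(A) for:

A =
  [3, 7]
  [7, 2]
λ(A) = 2

Enumerate directed cycles and compute their means (weight / length). Sample:
  cycle 0 → 0: weight = 3, length = 1, mean = 3/1 ≈ 3.000
  cycle 1 → 1: weight = 2, length = 1, mean = 2/1 ≈ 2.000
  cycle 0 → 1 → 0: weight = 14, length = 2, mean = 14/2 ≈ 7.000
  cycle 1 → 0 → 1: weight = 14, length = 2, mean = 14/2 ≈ 7.000
Minimum mean = 2.000, attained e.g. along the cycle 1 → 1 with weight 2 and length 1. So λ(A) = 2/1 = 2.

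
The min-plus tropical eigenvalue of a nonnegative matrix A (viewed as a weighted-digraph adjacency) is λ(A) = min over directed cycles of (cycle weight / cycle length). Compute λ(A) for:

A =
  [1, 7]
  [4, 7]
λ(A) = 1

Enumerate directed cycles and compute their means (weight / length). Sample:
  cycle 0 → 0: weight = 1, length = 1, mean = 1/1 ≈ 1.000
  cycle 1 → 1: weight = 7, length = 1, mean = 7/1 ≈ 7.000
  cycle 0 → 1 → 0: weight = 11, length = 2, mean = 11/2 ≈ 5.500
  cycle 1 → 0 → 1: weight = 11, length = 2, mean = 11/2 ≈ 5.500
Minimum mean = 1.000, attained e.g. along the cycle 0 → 0 with weight 1 and length 1. So λ(A) = 1/1 = 1.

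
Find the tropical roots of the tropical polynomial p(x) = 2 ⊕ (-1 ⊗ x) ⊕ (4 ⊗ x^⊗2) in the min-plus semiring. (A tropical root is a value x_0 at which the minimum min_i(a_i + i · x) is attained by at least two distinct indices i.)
Roots: {-5, 3}

Each tropical root is a break point of the lower envelope of the lines y = a_i + i · x (there are 3 lines, with slopes 0, 1, ..., 2). Only the lines that attain the minimum somewhere contribute to roots; other lines are dominated. Here the surviving (envelope) indices are i = 2, i = 1, i = 0.
Intersections between consecutive envelope lines give the roots: for adjacent envelope indices i < j the intersection is x = (a_i − a_j) / (j − i). Reading off the sorted break points: {-5, 3}.
Verification: at each break x_0, at least two indices attain the minimum of min_i(a_i + i · x_0).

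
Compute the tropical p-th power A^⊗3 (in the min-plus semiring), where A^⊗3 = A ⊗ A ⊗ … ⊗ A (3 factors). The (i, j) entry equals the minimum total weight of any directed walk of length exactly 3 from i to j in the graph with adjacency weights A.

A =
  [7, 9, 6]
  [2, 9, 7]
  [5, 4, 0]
A^⊗3 =
  [11, 10, 6]
  [12, 11, 7]
  [5, 4, 0]

Each entry (A^⊗3)_ij equals the minimum over all length-3 walks i = v_0 → v_1 → … → v_3 = j of Σ_t A[v_t][v_{t+1}]. For example, for (i, j) = (0, 2) we minimise over 9 possible intermediate vertex sequences; the minimum is 6, attained along the walk 0 → 2 → 2 → 2.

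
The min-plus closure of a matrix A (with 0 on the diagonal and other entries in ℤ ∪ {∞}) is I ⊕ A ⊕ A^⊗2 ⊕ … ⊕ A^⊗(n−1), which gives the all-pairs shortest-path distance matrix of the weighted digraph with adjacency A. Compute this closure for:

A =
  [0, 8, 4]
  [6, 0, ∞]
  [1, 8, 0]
Closure =
  [0, 8, 4]
  [6, 0, 10]
  [1, 8, 0]

This is the Floyd-Warshall all-pairs shortest-path computation. For each intermediate vertex k = 0, 1, …, 2, update dist[i][j] ← min(dist[i][j], dist[i][k] + dist[k][j]). The final matrix gives, for each (i, j), the minimum total weight of any directed path from i to j (possibly empty when i = j).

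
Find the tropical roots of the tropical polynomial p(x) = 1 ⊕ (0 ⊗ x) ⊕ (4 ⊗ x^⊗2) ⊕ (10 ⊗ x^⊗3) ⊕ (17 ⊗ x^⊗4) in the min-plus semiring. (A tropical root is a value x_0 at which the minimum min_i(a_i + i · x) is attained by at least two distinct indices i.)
Roots: {-7, -6, -4, 1}

Each tropical root is a break point of the lower envelope of the lines y = a_i + i · x (there are 5 lines, with slopes 0, 1, ..., 4). Only the lines that attain the minimum somewhere contribute to roots; other lines are dominated. Here the surviving (envelope) indices are i = 4, i = 3, i = 2, i = 1, i = 0.
Intersections between consecutive envelope lines give the roots: for adjacent envelope indices i < j the intersection is x = (a_i − a_j) / (j − i). Reading off the sorted break points: {-7, -6, -4, 1}.
Verification: at each break x_0, at least two indices attain the minimum of min_i(a_i + i · x_0).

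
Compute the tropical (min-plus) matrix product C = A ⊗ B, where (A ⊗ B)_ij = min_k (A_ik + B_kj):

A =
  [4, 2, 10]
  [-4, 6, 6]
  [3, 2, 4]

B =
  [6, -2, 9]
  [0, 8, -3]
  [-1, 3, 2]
A ⊗ B =
  [2, 2, -1]
  [2, -6, 3]
  [2, 1, -1]

Apply the min-plus product entry-by-entry:
  C[0][0] = min over k of (A[0][0] + B[0][0] = 4 + 6 = 10, A[0][1] + B[1][0] = 2 + 0 = 2, A[0][2] + B[2][0] = 10 + -1 = 9) = 2 (attained at k = 1)
  C[0][1] = min over k of (A[0][0] + B[0][1] = 4 + -2 = 2, A[0][1] + B[1][1] = 2 + 8 = 10, A[0][2] + B[2][1] = 10 + 3 = 13) = 2 (attained at k = 0)
  C[0][2] = min over k of (A[0][0] + B[0][2] = 4 + 9 = 13, A[0][1] + B[1][2] = 2 + -3 = -1, A[0][2] + B[2][2] = 10 + 2 = 12) = -1 (attained at k = 1)
  C[1][0] = min over k of (A[1][0] + B[0][0] = -4 + 6 = 2, A[1][1] + B[1][0] = 6 + 0 = 6, A[1][2] + B[2][0] = 6 + -1 = 5) = 2 (attained at k = 0)
  C[1][1] = min over k of (A[1][0] + B[0][1] = -4 + -2 = -6, A[1][1] + B[1][1] = 6 + 8 = 14, A[1][2] + B[2][1] = 6 + 3 = 9) = -6 (attained at k = 0)
  C[1][2] = min over k of (A[1][0] + B[0][2] = -4 + 9 = 5, A[1][1] + B[1][2] = 6 + -3 = 3, A[1][2] + B[2][2] = 6 + 2 = 8) = 3 (attained at k = 1)
  C[2][0] = min over k of (A[2][0] + B[0][0] = 3 + 6 = 9, A[2][1] + B[1][0] = 2 + 0 = 2, A[2][2] + B[2][0] = 4 + -1 = 3) = 2 (attained at k = 1)
  C[2][1] = min over k of (A[2][0] + B[0][1] = 3 + -2 = 1, A[2][1] + B[1][1] = 2 + 8 = 10, A[2][2] + B[2][1] = 4 + 3 = 7) = 1 (attained at k = 0)
  C[2][2] = min over k of (A[2][0] + B[0][2] = 3 + 9 = 12, A[2][1] + B[1][2] = 2 + -3 = -1, A[2][2] + B[2][2] = 4 + 2 = 6) = -1 (attained at k = 1)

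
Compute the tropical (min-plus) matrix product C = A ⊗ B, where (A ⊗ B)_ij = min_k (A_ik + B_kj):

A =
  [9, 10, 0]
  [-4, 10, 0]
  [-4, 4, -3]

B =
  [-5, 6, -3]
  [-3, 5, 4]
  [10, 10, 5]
A ⊗ B =
  [4, 10, 5]
  [-9, 2, -7]
  [-9, 2, -7]

Apply the min-plus product entry-by-entry:
  C[0][0] = min over k of (A[0][0] + B[0][0] = 9 + -5 = 4, A[0][1] + B[1][0] = 10 + -3 = 7, A[0][2] + B[2][0] = 0 + 10 = 10) = 4 (attained at k = 0)
  C[0][1] = min over k of (A[0][0] + B[0][1] = 9 + 6 = 15, A[0][1] + B[1][1] = 10 + 5 = 15, A[0][2] + B[2][1] = 0 + 10 = 10) = 10 (attained at k = 2)
  C[0][2] = min over k of (A[0][0] + B[0][2] = 9 + -3 = 6, A[0][1] + B[1][2] = 10 + 4 = 14, A[0][2] + B[2][2] = 0 + 5 = 5) = 5 (attained at k = 2)
  C[1][0] = min over k of (A[1][0] + B[0][0] = -4 + -5 = -9, A[1][1] + B[1][0] = 10 + -3 = 7, A[1][2] + B[2][0] = 0 + 10 = 10) = -9 (attained at k = 0)
  C[1][1] = min over k of (A[1][0] + B[0][1] = -4 + 6 = 2, A[1][1] + B[1][1] = 10 + 5 = 15, A[1][2] + B[2][1] = 0 + 10 = 10) = 2 (attained at k = 0)
  C[1][2] = min over k of (A[1][0] + B[0][2] = -4 + -3 = -7, A[1][1] + B[1][2] = 10 + 4 = 14, A[1][2] + B[2][2] = 0 + 5 = 5) = -7 (attained at k = 0)
  C[2][0] = min over k of (A[2][0] + B[0][0] = -4 + -5 = -9, A[2][1] + B[1][0] = 4 + -3 = 1, A[2][2] + B[2][0] = -3 + 10 = 7) = -9 (attained at k = 0)
  C[2][1] = min over k of (A[2][0] + B[0][1] = -4 + 6 = 2, A[2][1] + B[1][1] = 4 + 5 = 9, A[2][2] + B[2][1] = -3 + 10 = 7) = 2 (attained at k = 0)
  C[2][2] = min over k of (A[2][0] + B[0][2] = -4 + -3 = -7, A[2][1] + B[1][2] = 4 + 4 = 8, A[2][2] + B[2][2] = -3 + 5 = 2) = -7 (attained at k = 0)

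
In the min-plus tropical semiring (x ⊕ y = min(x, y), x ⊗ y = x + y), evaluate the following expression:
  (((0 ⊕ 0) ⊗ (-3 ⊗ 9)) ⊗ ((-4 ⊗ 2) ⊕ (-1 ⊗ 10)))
(((0 ⊕ 0) ⊗ (-3 ⊗ 9)) ⊗ ((-4 ⊗ 2) ⊕ (-1 ⊗ 10))) = 4

Expand innermost to outermost. Recall ⊕ takes the minimum of its arguments and ⊗ takes their sum. Working out the expression (((0 ⊕ 0) ⊗ (-3 ⊗ 9)) ⊗ ((-4 ⊗ 2) ⊕ (-1 ⊗ 10))) gives 4.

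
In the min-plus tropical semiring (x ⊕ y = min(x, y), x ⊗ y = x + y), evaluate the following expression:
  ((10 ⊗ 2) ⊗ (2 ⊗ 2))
((10 ⊗ 2) ⊗ (2 ⊗ 2)) = 16

Expand innermost to outermost. Recall ⊕ takes the minimum of its arguments and ⊗ takes their sum. Working out the expression ((10 ⊗ 2) ⊗ (2 ⊗ 2)) gives 16.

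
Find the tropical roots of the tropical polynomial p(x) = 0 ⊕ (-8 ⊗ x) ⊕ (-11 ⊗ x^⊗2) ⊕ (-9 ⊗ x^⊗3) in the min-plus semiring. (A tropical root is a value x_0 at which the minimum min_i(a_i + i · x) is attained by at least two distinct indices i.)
Roots: {-2, 3, 8}

Each tropical root is a break point of the lower envelope of the lines y = a_i + i · x (there are 4 lines, with slopes 0, 1, ..., 3). Only the lines that attain the minimum somewhere contribute to roots; other lines are dominated. Here the surviving (envelope) indices are i = 3, i = 2, i = 1, i = 0.
Intersections between consecutive envelope lines give the roots: for adjacent envelope indices i < j the intersection is x = (a_i − a_j) / (j − i). Reading off the sorted break points: {-2, 3, 8}.
Verification: at each break x_0, at least two indices attain the minimum of min_i(a_i + i · x_0).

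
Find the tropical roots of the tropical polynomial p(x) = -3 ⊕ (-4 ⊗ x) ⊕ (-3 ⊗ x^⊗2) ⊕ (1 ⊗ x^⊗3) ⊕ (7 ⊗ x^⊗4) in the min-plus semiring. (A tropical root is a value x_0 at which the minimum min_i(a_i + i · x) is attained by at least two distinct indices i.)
Roots: {-6, -4, -1, 1}

Each tropical root is a break point of the lower envelope of the lines y = a_i + i · x (there are 5 lines, with slopes 0, 1, ..., 4). Only the lines that attain the minimum somewhere contribute to roots; other lines are dominated. Here the surviving (envelope) indices are i = 4, i = 3, i = 2, i = 1, i = 0.
Intersections between consecutive envelope lines give the roots: for adjacent envelope indices i < j the intersection is x = (a_i − a_j) / (j − i). Reading off the sorted break points: {-6, -4, -1, 1}.
Verification: at each break x_0, at least two indices attain the minimum of min_i(a_i + i · x_0).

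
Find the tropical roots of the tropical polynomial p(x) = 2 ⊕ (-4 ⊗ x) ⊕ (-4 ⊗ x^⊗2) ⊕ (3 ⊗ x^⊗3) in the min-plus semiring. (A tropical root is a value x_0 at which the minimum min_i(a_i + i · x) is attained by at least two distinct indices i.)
Roots: {-7, 0, 6}

Each tropical root is a break point of the lower envelope of the lines y = a_i + i · x (there are 4 lines, with slopes 0, 1, ..., 3). Only the lines that attain the minimum somewhere contribute to roots; other lines are dominated. Here the surviving (envelope) indices are i = 3, i = 2, i = 1, i = 0.
Intersections between consecutive envelope lines give the roots: for adjacent envelope indices i < j the intersection is x = (a_i − a_j) / (j − i). Reading off the sorted break points: {-7, 0, 6}.
Verification: at each break x_0, at least two indices attain the minimum of min_i(a_i + i · x_0).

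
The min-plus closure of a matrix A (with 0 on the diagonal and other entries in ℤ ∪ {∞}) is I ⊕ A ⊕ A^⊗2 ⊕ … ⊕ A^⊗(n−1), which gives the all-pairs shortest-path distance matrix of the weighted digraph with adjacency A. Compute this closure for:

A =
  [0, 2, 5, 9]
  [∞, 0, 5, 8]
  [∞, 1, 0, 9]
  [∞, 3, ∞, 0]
Closure =
  [0, 2, 5, 9]
  [∞, 0, 5, 8]
  [∞, 1, 0, 9]
  [∞, 3, 8, 0]

This is the Floyd-Warshall all-pairs shortest-path computation. For each intermediate vertex k = 0, 1, …, 3, update dist[i][j] ← min(dist[i][j], dist[i][k] + dist[k][j]). The final matrix gives, for each (i, j), the minimum total weight of any directed path from i to j (possibly empty when i = j).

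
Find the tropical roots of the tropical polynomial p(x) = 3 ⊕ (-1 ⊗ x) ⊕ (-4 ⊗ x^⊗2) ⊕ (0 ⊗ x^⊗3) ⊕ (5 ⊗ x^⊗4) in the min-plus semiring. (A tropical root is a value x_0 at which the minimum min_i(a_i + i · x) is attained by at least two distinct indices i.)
Roots: {-5, -4, 3, 4}

Each tropical root is a break point of the lower envelope of the lines y = a_i + i · x (there are 5 lines, with slopes 0, 1, ..., 4). Only the lines that attain the minimum somewhere contribute to roots; other lines are dominated. Here the surviving (envelope) indices are i = 4, i = 3, i = 2, i = 1, i = 0.
Intersections between consecutive envelope lines give the roots: for adjacent envelope indices i < j the intersection is x = (a_i − a_j) / (j − i). Reading off the sorted break points: {-5, -4, 3, 4}.
Verification: at each break x_0, at least two indices attain the minimum of min_i(a_i + i · x_0).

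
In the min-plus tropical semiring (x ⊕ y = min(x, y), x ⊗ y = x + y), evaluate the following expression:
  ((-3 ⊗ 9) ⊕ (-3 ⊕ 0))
((-3 ⊗ 9) ⊕ (-3 ⊕ 0)) = -3

Expand innermost to outermost. Recall ⊕ takes the minimum of its arguments and ⊗ takes their sum. Working out the expression ((-3 ⊗ 9) ⊕ (-3 ⊕ 0)) gives -3.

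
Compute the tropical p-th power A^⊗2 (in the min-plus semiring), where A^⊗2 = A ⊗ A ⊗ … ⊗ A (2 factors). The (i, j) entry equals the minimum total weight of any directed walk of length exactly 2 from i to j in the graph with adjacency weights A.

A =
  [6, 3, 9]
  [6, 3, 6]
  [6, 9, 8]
A^⊗2 =
  [9, 6, 9]
  [9, 6, 9]
  [12, 9, 15]

Each entry (A^⊗2)_ij equals the minimum over all length-2 walks i = v_0 → v_1 → … → v_2 = j of Σ_t A[v_t][v_{t+1}]. For example, for (i, j) = (0, 2) we minimise over 3 possible intermediate vertex sequences; the minimum is 9, attained along the walk 0 → 1 → 2.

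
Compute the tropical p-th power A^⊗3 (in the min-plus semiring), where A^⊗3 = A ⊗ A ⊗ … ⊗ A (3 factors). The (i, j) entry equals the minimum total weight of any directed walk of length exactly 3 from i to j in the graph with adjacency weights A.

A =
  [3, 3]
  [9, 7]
A^⊗3 =
  [9, 9]
  [15, 15]

Each entry (A^⊗3)_ij equals the minimum over all length-3 walks i = v_0 → v_1 → … → v_3 = j of Σ_t A[v_t][v_{t+1}]. For example, for (i, j) = (0, 1) we minimise over 4 possible intermediate vertex sequences; the minimum is 9, attained along the walk 0 → 0 → 0 → 1.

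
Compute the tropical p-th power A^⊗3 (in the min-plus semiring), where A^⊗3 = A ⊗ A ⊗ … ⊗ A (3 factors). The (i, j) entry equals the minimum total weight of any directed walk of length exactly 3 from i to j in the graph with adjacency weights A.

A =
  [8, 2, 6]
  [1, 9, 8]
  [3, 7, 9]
A^⊗3 =
  [11, 5, 9]
  [4, 11, 11]
  [6, 10, 13]

Each entry (A^⊗3)_ij equals the minimum over all length-3 walks i = v_0 → v_1 → … → v_3 = j of Σ_t A[v_t][v_{t+1}]. For example, for (i, j) = (0, 2) we minimise over 9 possible intermediate vertex sequences; the minimum is 9, attained along the walk 0 → 1 → 0 → 2.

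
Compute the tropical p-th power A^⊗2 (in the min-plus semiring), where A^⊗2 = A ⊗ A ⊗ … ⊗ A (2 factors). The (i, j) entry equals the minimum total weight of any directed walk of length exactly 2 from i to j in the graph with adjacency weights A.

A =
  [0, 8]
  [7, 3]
A^⊗2 =
  [0, 8]
  [7, 6]

Each entry (A^⊗2)_ij equals the minimum over all length-2 walks i = v_0 → v_1 → … → v_2 = j of Σ_t A[v_t][v_{t+1}]. For example, for (i, j) = (0, 1) we minimise over 2 possible intermediate vertex sequences; the minimum is 8, attained along the walk 0 → 0 → 1.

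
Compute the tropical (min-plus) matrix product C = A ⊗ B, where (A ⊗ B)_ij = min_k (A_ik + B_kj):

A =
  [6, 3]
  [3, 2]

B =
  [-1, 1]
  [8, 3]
A ⊗ B =
  [5, 6]
  [2, 4]

Apply the min-plus product entry-by-entry:
  C[0][0] = min over k of (A[0][0] + B[0][0] = 6 + -1 = 5, A[0][1] + B[1][0] = 3 + 8 = 11) = 5 (attained at k = 0)
  C[0][1] = min over k of (A[0][0] + B[0][1] = 6 + 1 = 7, A[0][1] + B[1][1] = 3 + 3 = 6) = 6 (attained at k = 1)
  C[1][0] = min over k of (A[1][0] + B[0][0] = 3 + -1 = 2, A[1][1] + B[1][0] = 2 + 8 = 10) = 2 (attained at k = 0)
  C[1][1] = min over k of (A[1][0] + B[0][1] = 3 + 1 = 4, A[1][1] + B[1][1] = 2 + 3 = 5) = 4 (attained at k = 0)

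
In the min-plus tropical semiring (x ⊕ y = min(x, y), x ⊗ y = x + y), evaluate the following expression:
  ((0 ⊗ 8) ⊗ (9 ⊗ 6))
((0 ⊗ 8) ⊗ (9 ⊗ 6)) = 23

Expand innermost to outermost. Recall ⊕ takes the minimum of its arguments and ⊗ takes their sum. Working out the expression ((0 ⊗ 8) ⊗ (9 ⊗ 6)) gives 23.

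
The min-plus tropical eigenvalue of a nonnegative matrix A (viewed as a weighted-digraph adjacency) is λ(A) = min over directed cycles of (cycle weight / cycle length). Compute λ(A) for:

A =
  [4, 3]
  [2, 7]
λ(A) = 5/2

Enumerate directed cycles and compute their means (weight / length). Sample:
  cycle 0 → 0: weight = 4, length = 1, mean = 4/1 ≈ 4.000
  cycle 1 → 1: weight = 7, length = 1, mean = 7/1 ≈ 7.000
  cycle 0 → 1 → 0: weight = 5, length = 2, mean = 5/2 ≈ 2.500
  cycle 1 → 0 → 1: weight = 5, length = 2, mean = 5/2 ≈ 2.500
Minimum mean = 2.500, attained e.g. along the cycle 0 → 1 → 0 with weight 5 and length 2. So λ(A) = 5/2 = 5/2.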